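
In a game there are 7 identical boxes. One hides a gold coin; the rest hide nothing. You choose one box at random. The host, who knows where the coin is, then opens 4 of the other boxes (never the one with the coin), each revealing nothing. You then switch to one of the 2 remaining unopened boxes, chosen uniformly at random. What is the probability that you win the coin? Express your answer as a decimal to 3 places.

0.429

Your original box holds the coin with probability 1/7, so the other 6 collectively hold it with probability 6/7.
The host can always find 4 empty boxes to open, so the reveals don't change that 6/7; it is now spread over the 2 remaining unopened boxes.
P(win by switching) = (6/7) · (1/2) = 3/7 ≈ 0.429.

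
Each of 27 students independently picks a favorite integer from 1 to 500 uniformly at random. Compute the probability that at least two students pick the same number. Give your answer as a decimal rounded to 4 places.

0.5107

It's easier to compute the probability that all 27 are distinct.
P(all distinct) = 500/500 · 499/500 · ··· · 474/500 ≈ 0.4893.
So the probability of at least one match is 1 − 0.4893 = 0.5107.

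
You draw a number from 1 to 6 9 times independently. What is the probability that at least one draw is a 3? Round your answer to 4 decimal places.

0.8062

P(no draw is a 3) = (5/6)^9 ≈ 0.1938.
P(at least one) = 1 − 0.1938 = 0.8062.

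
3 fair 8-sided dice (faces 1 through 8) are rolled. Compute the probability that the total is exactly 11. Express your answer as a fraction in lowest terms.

There are 8^3 = 512 equally likely outcomes.
The number of ordered 3-tuples from {1,…,8} summing to 11 is 42.
P(sum = 11) = 42/512 = 21/256.

21/256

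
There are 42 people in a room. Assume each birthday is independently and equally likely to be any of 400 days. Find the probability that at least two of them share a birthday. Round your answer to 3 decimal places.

0.893

It's easier to compute the probability that all 42 are distinct.
P(all distinct) = 400/400 · 399/400 · ··· · 359/400 ≈ 0.107.
So the probability of at least one match is 1 − 0.107 = 0.893.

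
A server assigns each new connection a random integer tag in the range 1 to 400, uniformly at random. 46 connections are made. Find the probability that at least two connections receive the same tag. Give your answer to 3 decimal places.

0.932

It's easier to compute the probability that all 46 are distinct.
P(all distinct) = 400/400 · 399/400 · ··· · 355/400 ≈ 0.068.
So the probability of at least one match is 1 − 0.068 = 0.932.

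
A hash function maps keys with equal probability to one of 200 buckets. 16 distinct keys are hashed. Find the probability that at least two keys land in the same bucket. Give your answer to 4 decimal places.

It's easier to compute the probability that all 16 are distinct.
P(all distinct) = 200/200 · 199/200 · ··· · 185/200 ≈ 0.5400.
So the probability of at least one match is 1 − 0.5400 = 0.4600.

0.4600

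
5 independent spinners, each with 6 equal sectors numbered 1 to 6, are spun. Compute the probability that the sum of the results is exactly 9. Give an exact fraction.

There are 6^5 = 7776 equally likely outcomes.
The number of ordered 5-tuples from {1,…,6} summing to 9 is 70.
P(sum = 9) = 70/7776 = 35/3888.

35/3888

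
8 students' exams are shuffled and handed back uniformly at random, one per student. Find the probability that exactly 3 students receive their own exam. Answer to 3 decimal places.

0.061

Choose which 3 of the 8 are fixed: C(8,3) = 56 ways.
The remaining 5 must have no fixed point: D(5) = 44.
P = 56·44/40320 = 11/180 ≈ 0.061.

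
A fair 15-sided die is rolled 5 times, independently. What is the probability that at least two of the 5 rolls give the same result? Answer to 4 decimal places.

P(all 5 different) = 15/15 · 14/15 · ··· · 11/15 ≈ 0.4745.
P(at least two equal) = 1 − 0.4745 = 0.5255.

0.5255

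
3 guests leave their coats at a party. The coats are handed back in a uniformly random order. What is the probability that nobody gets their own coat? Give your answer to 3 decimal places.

0.333

This is the derangement probability: permutations of 3 with no fixed point.
D(3) = 3! · (1 − 1/1! + 1/2! − ··· + (−1)^3/3!) = 2.
P = 2/6 = 1/3 ≈ 0.333.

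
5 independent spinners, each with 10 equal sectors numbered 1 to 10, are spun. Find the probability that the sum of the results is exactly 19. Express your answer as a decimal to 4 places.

0.0271

There are 10^5 = 100000 equally likely outcomes.
The number of ordered 5-tuples from {1,…,10} summing to 19 is 2710.
P(sum = 19) = 2710/100000 = 271/10000 ≈ 0.0271.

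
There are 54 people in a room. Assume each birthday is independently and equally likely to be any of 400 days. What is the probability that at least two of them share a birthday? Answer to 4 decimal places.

It's easier to compute the probability that all 54 are distinct.
P(all distinct) = 400/400 · 399/400 · ··· · 347/400 ≈ 0.0236.
So the probability of at least one match is 1 − 0.0236 = 0.9764.

0.9764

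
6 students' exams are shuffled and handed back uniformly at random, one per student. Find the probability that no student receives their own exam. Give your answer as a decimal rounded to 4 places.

0.3681

This is the derangement probability: permutations of 6 with no fixed point.
D(6) = 6! · (1 − 1/1! + 1/2! − ··· + (−1)^6/6!) = 265.
P = 265/720 = 53/144 ≈ 0.3681.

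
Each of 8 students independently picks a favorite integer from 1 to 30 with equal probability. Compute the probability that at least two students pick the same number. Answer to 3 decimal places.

0.640

It's easier to compute the probability that all 8 are distinct.
P(all distinct) = 30/30 · 29/30 · ··· · 23/30 ≈ 0.360.
So the probability of at least one match is 1 − 0.360 = 0.640.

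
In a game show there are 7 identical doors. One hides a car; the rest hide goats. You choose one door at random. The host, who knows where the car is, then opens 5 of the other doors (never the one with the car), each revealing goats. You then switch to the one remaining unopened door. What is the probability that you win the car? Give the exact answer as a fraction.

Your original door holds the car with probability 1/7, so the other 6 collectively hold it with probability 6/7.
The host can always find 5 empty doors to open, so the reveals don't change that 6/7; it is now spread over the 1 remaining unopened door.
P(win by switching) = (6/7) · (1/1) = 6/7.

6/7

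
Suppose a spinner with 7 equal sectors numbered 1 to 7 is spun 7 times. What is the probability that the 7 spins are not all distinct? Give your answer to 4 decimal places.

0.9939

P(all 7 different) = 7/7 · 6/7 · ··· · 1/7 ≈ 0.0061.
P(at least two equal) = 1 − 0.0061 = 0.9939.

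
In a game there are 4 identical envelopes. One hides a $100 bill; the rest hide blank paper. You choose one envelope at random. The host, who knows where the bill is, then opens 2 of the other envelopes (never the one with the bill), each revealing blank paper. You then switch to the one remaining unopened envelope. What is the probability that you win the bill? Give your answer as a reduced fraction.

3/4

Your original envelope holds the bill with probability 1/4, so the other 3 collectively hold it with probability 3/4.
The host can always find 2 empty envelopes to open, so the reveals don't change that 3/4; it is now spread over the 1 remaining unopened envelope.
P(win by switching) = (3/4) · (1/1) = 3/4.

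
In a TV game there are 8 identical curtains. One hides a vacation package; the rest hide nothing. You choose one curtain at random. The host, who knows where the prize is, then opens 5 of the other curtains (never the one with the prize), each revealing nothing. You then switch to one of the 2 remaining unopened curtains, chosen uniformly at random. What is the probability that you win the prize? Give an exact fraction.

7/16

Your original curtain holds the prize with probability 1/8, so the other 7 collectively hold it with probability 7/8.
The host can always find 5 empty curtains to open, so the reveals don't change that 7/8; it is now spread over the 2 remaining unopened curtains.
P(win by switching) = (7/8) · (1/2) = 7/16.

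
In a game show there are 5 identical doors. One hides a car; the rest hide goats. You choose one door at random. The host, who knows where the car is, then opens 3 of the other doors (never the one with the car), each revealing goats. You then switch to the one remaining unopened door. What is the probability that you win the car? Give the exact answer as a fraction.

4/5

Your original door holds the car with probability 1/5, so the other 4 collectively hold it with probability 4/5.
The host can always find 3 empty doors to open, so the reveals don't change that 4/5; it is now spread over the 1 remaining unopened door.
P(win by switching) = (4/5) · (1/1) = 4/5.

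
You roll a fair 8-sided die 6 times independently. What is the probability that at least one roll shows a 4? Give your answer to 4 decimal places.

P(no roll shows a 4) = (7/8)^6 ≈ 0.4488.
P(at least one) = 1 − 0.4488 = 0.5512.

0.5512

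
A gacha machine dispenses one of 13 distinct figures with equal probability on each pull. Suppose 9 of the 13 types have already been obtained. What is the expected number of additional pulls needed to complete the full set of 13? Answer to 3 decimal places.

27.083

Starting from 9 distinct types, each trial gives a new one with probability (13−i)/13 when i types are held, so the wait for the next new type is 13/(13−i).
E = 13/4 + 13/3 + 13/2 + 13/1 = 325/12 ≈ 27.083.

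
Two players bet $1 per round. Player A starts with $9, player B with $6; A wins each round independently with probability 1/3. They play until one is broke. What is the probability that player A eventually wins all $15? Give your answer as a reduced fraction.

Let r = q/p = (2/3)/(1/3) = 2. The recurrence P(i) = p·P(i+1) + q·P(i−1) with P(0)=0, P(15)=1 gives P(i) = (1 − r^i)/(1 − r^15).
P(9) = (1 − (2)^9) / (1 − (2)^15) = 73/4681.

73/4681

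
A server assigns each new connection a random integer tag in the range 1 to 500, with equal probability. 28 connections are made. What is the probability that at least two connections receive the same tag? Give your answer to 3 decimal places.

0.537

It's easier to compute the probability that all 28 are distinct.
P(all distinct) = 500/500 · 499/500 · ··· · 473/500 ≈ 0.463.
So the probability of at least one match is 1 − 0.463 = 0.537.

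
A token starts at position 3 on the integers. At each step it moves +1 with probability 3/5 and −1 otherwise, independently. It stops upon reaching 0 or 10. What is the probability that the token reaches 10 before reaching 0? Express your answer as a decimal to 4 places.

Let r = q/p = (2/5)/(3/5) = 2/3. The recurrence P(i) = p·P(i+1) + q·P(i−1) with P(0)=0, P(10)=1 gives P(i) = (1 − r^i)/(1 − r^10).
P(3) = (1 − (2/3)^3) / (1 − (2/3)^10) = 41553/58025 ≈ 0.7161.

0.7161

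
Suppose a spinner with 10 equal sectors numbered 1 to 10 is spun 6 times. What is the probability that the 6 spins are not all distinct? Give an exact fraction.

1061/1250

P(all 6 different) = 10/10 · 9/10 · ··· · 5/10 = 189/1250.
P(at least two equal) = 1 − 189/1250 = 1061/1250.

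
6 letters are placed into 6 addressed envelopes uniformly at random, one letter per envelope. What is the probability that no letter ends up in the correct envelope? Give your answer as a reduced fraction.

53/144

This is the derangement probability: permutations of 6 with no fixed point.
D(6) = 6! · (1 − 1/1! + 1/2! − ··· + (−1)^6/6!) = 265.
P = 265/720 = 53/144.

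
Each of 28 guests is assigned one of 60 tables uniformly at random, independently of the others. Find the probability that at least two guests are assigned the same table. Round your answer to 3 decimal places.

0.999

It's easier to compute the probability that all 28 are distinct.
P(all distinct) = 60/60 · 59/60 · ··· · 33/60 ≈ 0.001.
So the probability of at least one match is 1 − 0.001 = 0.999.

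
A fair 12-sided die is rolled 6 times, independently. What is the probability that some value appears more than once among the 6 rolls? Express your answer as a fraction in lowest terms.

P(all 6 different) = 12/12 · 11/12 · ··· · 7/12 = 385/1728.
P(at least two equal) = 1 − 385/1728 = 1343/1728.

1343/1728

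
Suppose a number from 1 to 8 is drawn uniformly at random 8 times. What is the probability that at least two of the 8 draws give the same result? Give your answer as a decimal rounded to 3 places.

P(all 8 different) = 8/8 · 7/8 · ··· · 1/8 ≈ 0.002.
P(at least two equal) = 1 − 0.002 = 0.998.

0.998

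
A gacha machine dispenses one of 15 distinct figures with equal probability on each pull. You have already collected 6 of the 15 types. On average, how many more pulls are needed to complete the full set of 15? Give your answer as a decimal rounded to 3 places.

42.435

Starting from 6 distinct types, each trial gives a new one with probability (15−i)/15 when i types are held, so the wait for the next new type is 15/(15−i).
E = 15/9 + 15/8 + 15/7 + 15/6 + 15/5 + 15/4 + 15/3 + 15/2 + 15/1 = 7129/168 ≈ 42.435.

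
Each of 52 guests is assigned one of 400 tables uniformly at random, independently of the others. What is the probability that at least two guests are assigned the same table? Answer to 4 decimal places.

0.9688

It's easier to compute the probability that all 52 are distinct.
P(all distinct) = 400/400 · 399/400 · ··· · 349/400 ≈ 0.0312.
So the probability of at least one match is 1 − 0.0312 = 0.9688.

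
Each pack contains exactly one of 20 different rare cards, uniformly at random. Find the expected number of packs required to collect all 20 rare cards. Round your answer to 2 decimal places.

After i distinct types are collected, each trial gives a new one with probability (20−i)/20, so the expected wait for the next new type is 20/(20−i).
E = 20/20 + 20/19 + 20/18 + 20/17 + 20/16 + 20/15 + 20/14 + 20/13 + 20/12 + 20/11 + 20/10 + 20/9 + 20/8 + 20/7 + 20/6 + 20/5 + 20/4 + 20/3 + 20/2 + 20/1 = 279175675/3879876 ≈ 71.95.

71.95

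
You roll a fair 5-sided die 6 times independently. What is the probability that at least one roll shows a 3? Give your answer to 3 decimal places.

P(no roll shows a 3) = (4/5)^6 ≈ 0.262.
P(at least one) = 1 − 0.262 = 0.738.

0.738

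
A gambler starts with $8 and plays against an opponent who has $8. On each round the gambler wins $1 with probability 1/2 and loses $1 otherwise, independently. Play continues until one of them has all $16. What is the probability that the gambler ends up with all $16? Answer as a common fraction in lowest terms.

With a fair step, P(i) = ½P(i−1) + ½P(i+1) with P(0)=0, P(16)=1 has the linear solution P(i) = i/16.
P(8) = 8/16 = 1/2.

1/2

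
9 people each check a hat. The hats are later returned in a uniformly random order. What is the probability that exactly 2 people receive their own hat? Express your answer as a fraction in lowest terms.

103/560

Choose which 2 of the 9 are fixed: C(9,2) = 36 ways.
The remaining 7 must have no fixed point: D(7) = 1854.
P = 36·1854/362880 = 103/560.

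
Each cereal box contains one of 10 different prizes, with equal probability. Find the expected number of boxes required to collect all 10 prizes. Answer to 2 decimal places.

After i distinct types are collected, each trial gives a new one with probability (10−i)/10, so the expected wait for the next new type is 10/(10−i).
E = 10/10 + 10/9 + 10/8 + 10/7 + 10/6 + 10/5 + 10/4 + 10/3 + 10/2 + 10/1 = 7381/252 ≈ 29.29.

29.29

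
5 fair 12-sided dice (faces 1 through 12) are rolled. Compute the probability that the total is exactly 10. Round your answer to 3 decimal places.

0.001

There are 12^5 = 248832 equally likely outcomes.
The number of ordered 5-tuples from {1,…,12} summing to 10 is 126.
P(sum = 10) = 126/248832 = 7/13824 ≈ 0.001.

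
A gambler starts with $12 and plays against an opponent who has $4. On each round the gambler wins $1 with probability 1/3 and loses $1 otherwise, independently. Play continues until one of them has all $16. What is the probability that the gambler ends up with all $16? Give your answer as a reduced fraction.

Let r = q/p = (2/3)/(1/3) = 2. The recurrence P(i) = p·P(i+1) + q·P(i−1) with P(0)=0, P(16)=1 gives P(i) = (1 − r^i)/(1 − r^16).
P(12) = (1 − (2)^12) / (1 − (2)^16) = 273/4369.

273/4369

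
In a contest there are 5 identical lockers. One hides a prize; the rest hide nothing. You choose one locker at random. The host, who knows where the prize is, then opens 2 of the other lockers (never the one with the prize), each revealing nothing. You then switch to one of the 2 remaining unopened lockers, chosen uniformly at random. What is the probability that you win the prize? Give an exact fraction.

Your original locker holds the prize with probability 1/5, so the other 4 collectively hold it with probability 4/5.
The host can always find 2 empty lockers to open, so the reveals don't change that 4/5; it is now spread over the 2 remaining unopened lockers.
P(win by switching) = (4/5) · (1/2) = 2/5.

2/5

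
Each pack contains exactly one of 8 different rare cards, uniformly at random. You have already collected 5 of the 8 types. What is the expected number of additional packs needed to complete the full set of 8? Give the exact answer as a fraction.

Starting from 5 distinct types, each trial gives a new one with probability (8−i)/8 when i types are held, so the wait for the next new type is 8/(8−i).
E = 8/3 + 8/2 + 8/1 = 44/3.

44/3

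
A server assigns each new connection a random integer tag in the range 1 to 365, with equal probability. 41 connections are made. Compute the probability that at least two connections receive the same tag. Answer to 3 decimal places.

It's easier to compute the probability that all 41 are distinct.
P(all distinct) = 365/365 · 364/365 · ··· · 325/365 ≈ 0.097.
So the probability of at least one match is 1 − 0.097 = 0.903.

0.903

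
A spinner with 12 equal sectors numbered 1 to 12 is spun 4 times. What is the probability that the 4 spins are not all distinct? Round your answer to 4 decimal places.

P(all 4 different) = 12/12 · 11/12 · ··· · 9/12 ≈ 0.5729.
P(at least two equal) = 1 − 0.5729 = 0.4271.

0.4271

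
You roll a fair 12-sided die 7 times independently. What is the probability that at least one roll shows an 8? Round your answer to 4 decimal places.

0.4561

P(no roll shows an 8) = (11/12)^7 ≈ 0.5439.
P(at least one) = 1 − 0.5439 = 0.4561.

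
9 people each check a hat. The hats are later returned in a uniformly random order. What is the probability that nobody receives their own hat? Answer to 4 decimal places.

This is the derangement probability: permutations of 9 with no fixed point.
D(9) = 9! · (1 − 1/1! + 1/2! − ··· + (−1)^9/9!) = 133496.
P = 133496/362880 = 16687/45360 ≈ 0.3679.

0.3679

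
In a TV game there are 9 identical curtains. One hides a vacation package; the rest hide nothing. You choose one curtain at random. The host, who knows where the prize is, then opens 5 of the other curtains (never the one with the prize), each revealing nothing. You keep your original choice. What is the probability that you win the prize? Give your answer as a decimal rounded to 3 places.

0.111

The host can always open 5 empty curtains regardless of your choice, so the reveals give no information about your original curtain.
P(win by staying) = 1/9 ≈ 0.111.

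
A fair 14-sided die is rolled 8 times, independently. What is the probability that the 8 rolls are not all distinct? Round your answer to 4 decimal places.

0.9180

P(all 8 different) = 14/14 · 13/14 · ··· · 7/14 ≈ 0.0820.
P(at least two equal) = 1 − 0.0820 = 0.9180.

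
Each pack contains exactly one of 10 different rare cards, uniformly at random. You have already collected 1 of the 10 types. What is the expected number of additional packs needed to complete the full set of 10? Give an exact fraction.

7129/252

Starting from 1 distinct type, each trial gives a new one with probability (10−i)/10 when i types are held, so the wait for the next new type is 10/(10−i).
E = 10/9 + 10/8 + 10/7 + 10/6 + 10/5 + 10/4 + 10/3 + 10/2 + 10/1 = 7129/252.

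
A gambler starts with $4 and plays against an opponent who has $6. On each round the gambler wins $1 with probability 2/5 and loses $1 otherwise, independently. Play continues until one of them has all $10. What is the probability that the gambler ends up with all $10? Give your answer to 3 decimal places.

0.072

Let r = q/p = (3/5)/(2/5) = 3/2. The recurrence P(i) = p·P(i+1) + q·P(i−1) with P(0)=0, P(10)=1 gives P(i) = (1 − r^i)/(1 − r^10).
P(4) = (1 − (3/2)^4) / (1 − (3/2)^10) = 832/11605 ≈ 0.072.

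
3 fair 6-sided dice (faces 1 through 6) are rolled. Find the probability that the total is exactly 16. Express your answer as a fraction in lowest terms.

There are 6^3 = 216 equally likely outcomes.
The number of ordered 3-tuples from {1,…,6} summing to 16 is 6.
P(sum = 16) = 6/216 = 1/36.

1/36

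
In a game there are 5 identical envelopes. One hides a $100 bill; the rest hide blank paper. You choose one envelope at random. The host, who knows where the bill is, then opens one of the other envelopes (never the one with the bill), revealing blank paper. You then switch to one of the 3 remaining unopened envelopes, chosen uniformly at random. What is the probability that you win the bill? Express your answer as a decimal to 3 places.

Your original envelope holds the bill with probability 1/5, so the other 4 collectively hold it with probability 4/5.
The host can always find an empty envelope to open, so this doesn't change that 4/5; it is now spread over the 3 remaining unopened envelopes.
P(win by switching) = (4/5) · (1/3) = 4/15 ≈ 0.267.

0.267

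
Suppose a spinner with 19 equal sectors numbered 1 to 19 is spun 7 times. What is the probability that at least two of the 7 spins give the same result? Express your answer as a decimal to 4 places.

0.7159

P(all 7 different) = 19/19 · 18/19 · ··· · 13/19 ≈ 0.2841.
P(at least two equal) = 1 − 0.2841 = 0.7159.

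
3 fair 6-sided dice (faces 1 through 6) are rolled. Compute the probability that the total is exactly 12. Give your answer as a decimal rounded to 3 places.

0.116

There are 6^3 = 216 equally likely outcomes.
The number of ordered 3-tuples from {1,…,6} summing to 12 is 25.
P(sum = 12) = 25/216 ≈ 0.116.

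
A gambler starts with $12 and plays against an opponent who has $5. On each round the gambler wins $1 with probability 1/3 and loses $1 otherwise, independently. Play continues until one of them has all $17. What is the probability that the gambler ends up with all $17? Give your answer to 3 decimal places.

0.031

Let r = q/p = (2/3)/(1/3) = 2. The recurrence P(i) = p·P(i+1) + q·P(i−1) with P(0)=0, P(17)=1 gives P(i) = (1 − r^i)/(1 − r^17).
P(12) = (1 − (2)^12) / (1 − (2)^17) = 4095/131071 ≈ 0.031.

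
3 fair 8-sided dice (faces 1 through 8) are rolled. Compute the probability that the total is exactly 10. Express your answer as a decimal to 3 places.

0.070

There are 8^3 = 512 equally likely outcomes.
The number of ordered 3-tuples from {1,…,8} summing to 10 is 36.
P(sum = 10) = 36/512 = 9/128 ≈ 0.070.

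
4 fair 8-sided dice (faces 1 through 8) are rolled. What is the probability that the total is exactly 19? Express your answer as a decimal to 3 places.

There are 8^4 = 4096 equally likely outcomes.
The number of ordered 4-tuples from {1,…,8} summing to 19 is 336.
P(sum = 19) = 336/4096 = 21/256 ≈ 0.082.

0.082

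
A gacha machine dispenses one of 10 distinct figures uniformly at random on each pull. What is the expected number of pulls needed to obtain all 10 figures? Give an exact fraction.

7381/252

After i distinct types are collected, each trial gives a new one with probability (10−i)/10, so the expected wait for the next new type is 10/(10−i).
E = 10/10 + 10/9 + 10/8 + 10/7 + 10/6 + 10/5 + 10/4 + 10/3 + 10/2 + 10/1 = 7381/252.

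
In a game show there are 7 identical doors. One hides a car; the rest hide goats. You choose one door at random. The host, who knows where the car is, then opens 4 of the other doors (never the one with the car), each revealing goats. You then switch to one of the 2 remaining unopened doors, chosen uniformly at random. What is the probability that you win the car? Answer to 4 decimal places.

0.4286

Your original door holds the car with probability 1/7, so the other 6 collectively hold it with probability 6/7.
The host can always find 4 empty doors to open, so the reveals don't change that 6/7; it is now spread over the 2 remaining unopened doors.
P(win by switching) = (6/7) · (1/2) = 3/7 ≈ 0.4286.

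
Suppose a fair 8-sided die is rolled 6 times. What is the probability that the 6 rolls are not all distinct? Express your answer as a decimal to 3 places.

0.923

P(all 6 different) = 8/8 · 7/8 · ··· · 3/8 ≈ 0.077.
P(at least two equal) = 1 − 0.077 = 0.923.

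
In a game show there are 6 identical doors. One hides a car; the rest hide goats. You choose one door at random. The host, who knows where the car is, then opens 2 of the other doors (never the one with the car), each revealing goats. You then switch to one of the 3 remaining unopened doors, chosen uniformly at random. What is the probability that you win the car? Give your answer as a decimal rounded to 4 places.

0.2778

Your original door holds the car with probability 1/6, so the other 5 collectively hold it with probability 5/6.
The host can always find 2 empty doors to open, so the reveals don't change that 5/6; it is now spread over the 3 remaining unopened doors.
P(win by switching) = (5/6) · (1/3) = 5/18 ≈ 0.2778.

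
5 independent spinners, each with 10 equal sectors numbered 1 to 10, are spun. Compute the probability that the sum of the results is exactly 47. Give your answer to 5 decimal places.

0.00035

There are 10^5 = 100000 equally likely outcomes.
The number of ordered 5-tuples from {1,…,10} summing to 47 is 35.
P(sum = 47) = 35/100000 = 7/20000 ≈ 0.00035.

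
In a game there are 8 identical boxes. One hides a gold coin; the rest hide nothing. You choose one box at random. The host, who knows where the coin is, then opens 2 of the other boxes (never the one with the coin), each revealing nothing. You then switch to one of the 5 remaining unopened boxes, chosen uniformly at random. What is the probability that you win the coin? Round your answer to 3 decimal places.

Your original box holds the coin with probability 1/8, so the other 7 collectively hold it with probability 7/8.
The host can always find 2 empty boxes to open, so the reveals don't change that 7/8; it is now spread over the 5 remaining unopened boxes.
P(win by switching) = (7/8) · (1/5) = 7/40 ≈ 0.175.

0.175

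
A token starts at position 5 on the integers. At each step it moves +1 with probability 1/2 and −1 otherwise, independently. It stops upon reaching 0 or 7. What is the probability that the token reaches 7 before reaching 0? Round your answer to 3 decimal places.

With a fair step, P(i) = ½P(i−1) + ½P(i+1) with P(0)=0, P(7)=1 has the linear solution P(i) = i/7.
P(5) = 5/7 ≈ 0.714.

0.714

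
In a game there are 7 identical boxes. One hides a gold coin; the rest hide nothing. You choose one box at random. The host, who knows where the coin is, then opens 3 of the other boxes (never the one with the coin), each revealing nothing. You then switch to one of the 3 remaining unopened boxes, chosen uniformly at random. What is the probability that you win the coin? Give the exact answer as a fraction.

2/7

Your original box holds the coin with probability 1/7, so the other 6 collectively hold it with probability 6/7.
The host can always find 3 empty boxes to open, so the reveals don't change that 6/7; it is now spread over the 3 remaining unopened boxes.
P(win by switching) = (6/7) · (1/3) = 2/7.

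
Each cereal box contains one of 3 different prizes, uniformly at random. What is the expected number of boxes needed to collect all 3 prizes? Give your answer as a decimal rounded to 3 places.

After i distinct types are collected, each trial gives a new one with probability (3−i)/3, so the expected wait for the next new type is 3/(3−i).
E = 3/3 + 3/2 + 3/1 = 11/2 ≈ 5.500.

5.500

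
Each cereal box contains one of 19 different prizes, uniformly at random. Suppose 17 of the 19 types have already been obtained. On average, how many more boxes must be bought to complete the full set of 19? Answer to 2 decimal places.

Starting from 17 distinct types, each trial gives a new one with probability (19−i)/19 when i types are held, so the wait for the next new type is 19/(19−i).
E = 19/2 + 19/1 = 57/2 ≈ 28.50.

28.50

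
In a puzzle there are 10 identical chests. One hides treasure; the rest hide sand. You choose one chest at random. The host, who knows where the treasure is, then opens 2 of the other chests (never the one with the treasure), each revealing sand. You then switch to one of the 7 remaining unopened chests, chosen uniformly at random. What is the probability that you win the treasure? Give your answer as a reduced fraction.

Your original chest holds the treasure with probability 1/10, so the other 9 collectively hold it with probability 9/10.
The host can always find 2 empty chests to open, so the reveals don't change that 9/10; it is now spread over the 7 remaining unopened chests.
P(win by switching) = (9/10) · (1/7) = 9/70.

9/70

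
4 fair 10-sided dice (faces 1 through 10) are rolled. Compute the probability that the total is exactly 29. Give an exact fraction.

There are 10^4 = 10000 equally likely outcomes.
The number of ordered 4-tuples from {1,…,10} summing to 29 is 348.
P(sum = 29) = 348/10000 = 87/2500.

87/2500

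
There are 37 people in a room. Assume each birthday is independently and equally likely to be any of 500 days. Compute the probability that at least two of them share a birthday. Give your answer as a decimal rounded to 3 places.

0.745

It's easier to compute the probability that all 37 are distinct.
P(all distinct) = 500/500 · 499/500 · ··· · 464/500 ≈ 0.255.
So the probability of at least one match is 1 − 0.255 = 0.745.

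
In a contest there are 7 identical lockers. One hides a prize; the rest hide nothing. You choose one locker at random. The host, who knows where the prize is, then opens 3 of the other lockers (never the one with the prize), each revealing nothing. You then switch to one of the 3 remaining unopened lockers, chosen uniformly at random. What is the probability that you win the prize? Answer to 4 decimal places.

Your original locker holds the prize with probability 1/7, so the other 6 collectively hold it with probability 6/7.
The host can always find 3 empty lockers to open, so the reveals don't change that 6/7; it is now spread over the 3 remaining unopened lockers.
P(win by switching) = (6/7) · (1/3) = 2/7 ≈ 0.2857.

0.2857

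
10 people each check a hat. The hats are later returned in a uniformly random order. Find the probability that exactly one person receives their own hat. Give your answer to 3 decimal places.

0.368

Choose which one is fixed: C(10,1) = 10 ways.
The remaining 9 must have no fixed point: D(9) = 133496.
P = 10·133496/3628800 = 16687/45360 ≈ 0.368.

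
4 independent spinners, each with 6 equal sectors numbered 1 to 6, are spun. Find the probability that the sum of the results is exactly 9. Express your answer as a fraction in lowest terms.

There are 6^4 = 1296 equally likely outcomes.
The number of ordered 4-tuples from {1,…,6} summing to 9 is 56.
P(sum = 9) = 56/1296 = 7/162.

7/162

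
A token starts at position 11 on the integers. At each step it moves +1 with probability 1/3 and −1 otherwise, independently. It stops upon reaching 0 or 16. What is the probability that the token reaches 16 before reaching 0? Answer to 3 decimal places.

Let r = q/p = (2/3)/(1/3) = 2. The recurrence P(i) = p·P(i+1) + q·P(i−1) with P(0)=0, P(16)=1 gives P(i) = (1 − r^i)/(1 − r^16).
P(11) = (1 − (2)^11) / (1 − (2)^16) = 2047/65535 ≈ 0.031.

0.031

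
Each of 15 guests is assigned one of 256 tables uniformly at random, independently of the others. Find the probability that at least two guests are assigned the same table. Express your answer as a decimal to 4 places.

0.3417

It's easier to compute the probability that all 15 are distinct.
P(all distinct) = 256/256 · 255/256 · ··· · 242/256 ≈ 0.6583.
So the probability of at least one match is 1 − 0.6583 = 0.3417.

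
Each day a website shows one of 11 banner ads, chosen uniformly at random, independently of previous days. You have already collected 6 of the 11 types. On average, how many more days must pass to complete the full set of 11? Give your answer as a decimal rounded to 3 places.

Starting from 6 distinct types, each trial gives a new one with probability (11−i)/11 when i types are held, so the wait for the next new type is 11/(11−i).
E = 11/5 + 11/4 + 11/3 + 11/2 + 11/1 = 1507/60 ≈ 25.117.

25.117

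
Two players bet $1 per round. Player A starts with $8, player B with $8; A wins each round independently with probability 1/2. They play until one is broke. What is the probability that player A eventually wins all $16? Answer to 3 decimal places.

0.500

With a fair step, P(i) = ½P(i−1) + ½P(i+1) with P(0)=0, P(16)=1 has the linear solution P(i) = i/16.
P(8) = 8/16 = 1/2 ≈ 0.500.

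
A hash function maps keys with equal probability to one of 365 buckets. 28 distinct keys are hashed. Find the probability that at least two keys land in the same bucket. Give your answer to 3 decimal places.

0.654

It's easier to compute the probability that all 28 are distinct.
P(all distinct) = 365/365 · 364/365 · ··· · 338/365 ≈ 0.346.
So the probability of at least one match is 1 − 0.346 = 0.654.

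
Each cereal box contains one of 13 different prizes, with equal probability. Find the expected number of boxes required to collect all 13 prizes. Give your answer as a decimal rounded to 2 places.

After i distinct types are collected, each trial gives a new one with probability (13−i)/13, so the expected wait for the next new type is 13/(13−i).
E = 13/13 + 13/12 + 13/11 + 13/10 + 13/9 + 13/8 + 13/7 + 13/6 + 13/5 + 13/4 + 13/3 + 13/2 + 13/1 = 1145993/27720 ≈ 41.34.

41.34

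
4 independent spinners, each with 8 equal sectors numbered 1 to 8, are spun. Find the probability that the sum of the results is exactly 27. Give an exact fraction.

7/512

There are 8^4 = 4096 equally likely outcomes.
The number of ordered 4-tuples from {1,…,8} summing to 27 is 56.
P(sum = 27) = 56/4096 = 7/512.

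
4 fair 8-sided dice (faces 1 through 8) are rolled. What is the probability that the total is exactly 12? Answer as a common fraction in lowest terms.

There are 8^4 = 4096 equally likely outcomes.
The number of ordered 4-tuples from {1,…,8} summing to 12 is 161.
P(sum = 12) = 161/4096.

161/4096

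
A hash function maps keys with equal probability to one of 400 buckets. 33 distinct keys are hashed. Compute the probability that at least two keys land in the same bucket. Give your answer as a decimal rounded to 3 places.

0.743

It's easier to compute the probability that all 33 are distinct.
P(all distinct) = 400/400 · 399/400 · ··· · 368/400 ≈ 0.257.
So the probability of at least one match is 1 − 0.257 = 0.743.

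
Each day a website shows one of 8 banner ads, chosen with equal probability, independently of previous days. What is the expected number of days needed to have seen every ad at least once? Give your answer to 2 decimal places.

After i distinct types are collected, each trial gives a new one with probability (8−i)/8, so the expected wait for the next new type is 8/(8−i).
E = 8/8 + 8/7 + 8/6 + 8/5 + 8/4 + 8/3 + 8/2 + 8/1 = 761/35 ≈ 21.74.

21.74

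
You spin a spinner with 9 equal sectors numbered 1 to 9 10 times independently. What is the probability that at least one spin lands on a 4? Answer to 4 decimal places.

P(no spin lands on a 4) = (8/9)^10 ≈ 0.3079.
P(at least one) = 1 − 0.3079 = 0.6921.

0.6921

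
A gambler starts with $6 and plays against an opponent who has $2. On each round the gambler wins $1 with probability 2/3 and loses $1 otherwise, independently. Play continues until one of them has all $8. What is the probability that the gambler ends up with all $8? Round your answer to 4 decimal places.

Let r = q/p = (1/3)/(2/3) = 1/2. The recurrence P(i) = p·P(i+1) + q·P(i−1) with P(0)=0, P(8)=1 gives P(i) = (1 − r^i)/(1 − r^8).
P(6) = (1 − (1/2)^6) / (1 − (1/2)^8) = 84/85 ≈ 0.9882.

0.9882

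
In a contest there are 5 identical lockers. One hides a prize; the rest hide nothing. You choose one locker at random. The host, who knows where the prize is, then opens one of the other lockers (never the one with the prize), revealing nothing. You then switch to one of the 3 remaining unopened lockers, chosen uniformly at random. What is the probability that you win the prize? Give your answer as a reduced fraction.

Your original locker holds the prize with probability 1/5, so the other 4 collectively hold it with probability 4/5.
The host can always find an empty locker to open, so this doesn't change that 4/5; it is now spread over the 3 remaining unopened lockers.
P(win by switching) = (4/5) · (1/3) = 4/15.

4/15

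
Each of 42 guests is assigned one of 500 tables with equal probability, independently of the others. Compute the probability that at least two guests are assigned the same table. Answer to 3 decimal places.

It's easier to compute the probability that all 42 are distinct.
P(all distinct) = 500/500 · 499/500 · ··· · 459/500 ≈ 0.170.
So the probability of at least one match is 1 − 0.170 = 0.830.

0.830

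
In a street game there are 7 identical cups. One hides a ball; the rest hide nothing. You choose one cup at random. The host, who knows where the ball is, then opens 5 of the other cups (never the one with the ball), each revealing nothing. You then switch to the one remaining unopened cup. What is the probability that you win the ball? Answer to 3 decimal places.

0.857

Your original cup holds the ball with probability 1/7, so the other 6 collectively hold it with probability 6/7.
The host can always find 5 empty cups to open, so the reveals don't change that 6/7; it is now spread over the 1 remaining unopened cup.
P(win by switching) = (6/7) · (1/1) = 6/7 ≈ 0.857.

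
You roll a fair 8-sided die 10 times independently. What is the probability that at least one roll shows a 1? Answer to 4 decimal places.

0.7369

P(no roll shows a 1) = (7/8)^10 ≈ 0.2631.
P(at least one) = 1 − 0.2631 = 0.7369.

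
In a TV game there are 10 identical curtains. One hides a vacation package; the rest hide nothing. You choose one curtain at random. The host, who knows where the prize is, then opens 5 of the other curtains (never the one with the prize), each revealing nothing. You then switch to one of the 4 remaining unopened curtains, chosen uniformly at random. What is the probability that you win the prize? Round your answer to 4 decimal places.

Your original curtain holds the prize with probability 1/10, so the other 9 collectively hold it with probability 9/10.
The host can always find 5 empty curtains to open, so the reveals don't change that 9/10; it is now spread over the 4 remaining unopened curtains.
P(win by switching) = (9/10) · (1/4) = 9/40 ≈ 0.2250.

0.2250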